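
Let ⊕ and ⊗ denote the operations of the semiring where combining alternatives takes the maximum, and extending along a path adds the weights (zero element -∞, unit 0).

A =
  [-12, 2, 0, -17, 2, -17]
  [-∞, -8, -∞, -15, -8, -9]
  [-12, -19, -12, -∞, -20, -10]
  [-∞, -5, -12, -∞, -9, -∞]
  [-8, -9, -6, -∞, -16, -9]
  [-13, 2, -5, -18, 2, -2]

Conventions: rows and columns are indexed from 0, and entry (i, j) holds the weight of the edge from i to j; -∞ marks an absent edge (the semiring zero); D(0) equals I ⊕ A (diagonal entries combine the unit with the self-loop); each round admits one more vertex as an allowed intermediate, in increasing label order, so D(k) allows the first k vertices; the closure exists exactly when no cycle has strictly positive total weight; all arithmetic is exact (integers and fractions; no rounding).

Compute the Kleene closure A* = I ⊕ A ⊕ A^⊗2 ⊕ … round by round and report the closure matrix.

D(0):
  [0, 2, 0, -17, 2, -17]
  [-∞, 0, -∞, -15, -8, -9]
  [-12, -19, 0, -∞, -20, -10]
  [-∞, -5, -12, 0, -9, -∞]
  [-8, -9, -6, -∞, 0, -9]
  [-13, 2, -5, -18, 2, 0]
D(1):
  [0, 2, 0, -17, 2, -17]
  [-∞, 0, -∞, -15, -8, -9]
  [-12, -10, 0, -29, -10, -10]
  [-∞, -5, -12, 0, -9, -∞]
  [-8, -6, -6, -25, 0, -9]
  [-13, 2, -5, -18, 2, 0]
D(2):
  [0, 2, 0, -13, 2, -7]
  [-∞, 0, -∞, -15, -8, -9]
  [-12, -10, 0, -25, -10, -10]
  [-∞, -5, -12, 0, -9, -14]
  [-8, -6, -6, -21, 0, -9]
  [-13, 2, -5, -13, 2, 0]
D(3):
  [0, 2, 0, -13, 2, -7]
  [-∞, 0, -∞, -15, -8, -9]
  [-12, -10, 0, -25, -10, -10]
  [-24, -5, -12, 0, -9, -14]
  [-8, -6, -6, -21, 0, -9]
  [-13, 2, -5, -13, 2, 0]
D(4):
  [0, 2, 0, -13, 2, -7]
  [-39, 0, -27, -15, -8, -9]
  [-12, -10, 0, -25, -10, -10]
  [-24, -5, -12, 0, -9, -14]
  [-8, -6, -6, -21, 0, -9]
  [-13, 2, -5, -13, 2, 0]
D(5):
  [0, 2, 0, -13, 2, -7]
  [-16, 0, -14, -15, -8, -9]
  [-12, -10, 0, -25, -10, -10]
  [-17, -5, -12, 0, -9, -14]
  [-8, -6, -6, -21, 0, -9]
  [-6, 2, -4, -13, 2, 0]
D(6):
  [0, 2, 0, -13, 2, -7]
  [-15, 0, -13, -15, -7, -9]
  [-12, -8, 0, -23, -8, -10]
  [-17, -5, -12, 0, -9, -14]
  [-8, -6, -6, -21, 0, -9]
  [-6, 2, -4, -13, 2, 0]
Answer: A* = [[0, 2, 0, -13, 2, -7], [-15, 0, -13, -15, -7, -9], [-12, -8, 0, -23, -8, -10], [-17, -5, -12, 0, -9, -14], [-8, -6, -6, -21, 0, -9], [-6, 2, -4, -13, 2, 0]]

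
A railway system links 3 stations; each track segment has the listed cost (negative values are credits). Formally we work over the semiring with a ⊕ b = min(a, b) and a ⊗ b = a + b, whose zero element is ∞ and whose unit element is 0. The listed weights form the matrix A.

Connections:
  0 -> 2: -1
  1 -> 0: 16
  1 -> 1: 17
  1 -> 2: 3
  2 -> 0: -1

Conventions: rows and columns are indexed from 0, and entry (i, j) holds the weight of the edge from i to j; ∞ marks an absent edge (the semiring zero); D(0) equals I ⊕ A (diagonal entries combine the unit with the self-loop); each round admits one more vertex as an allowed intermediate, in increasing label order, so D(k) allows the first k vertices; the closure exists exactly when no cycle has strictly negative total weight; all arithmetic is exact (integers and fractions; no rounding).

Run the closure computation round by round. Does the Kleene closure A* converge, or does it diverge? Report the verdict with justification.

D(0):
  [0, ∞, -1]
  [16, 0, 3]
  [-1, ∞, 0]
Detection: at round 1, diagonal entry (2, 2) turns strictly negative.
Key observation: the cycle 2->0->2 has total weight (-1) + (-1), which is strictly negative.
Answer: DIVERGES — negative cycle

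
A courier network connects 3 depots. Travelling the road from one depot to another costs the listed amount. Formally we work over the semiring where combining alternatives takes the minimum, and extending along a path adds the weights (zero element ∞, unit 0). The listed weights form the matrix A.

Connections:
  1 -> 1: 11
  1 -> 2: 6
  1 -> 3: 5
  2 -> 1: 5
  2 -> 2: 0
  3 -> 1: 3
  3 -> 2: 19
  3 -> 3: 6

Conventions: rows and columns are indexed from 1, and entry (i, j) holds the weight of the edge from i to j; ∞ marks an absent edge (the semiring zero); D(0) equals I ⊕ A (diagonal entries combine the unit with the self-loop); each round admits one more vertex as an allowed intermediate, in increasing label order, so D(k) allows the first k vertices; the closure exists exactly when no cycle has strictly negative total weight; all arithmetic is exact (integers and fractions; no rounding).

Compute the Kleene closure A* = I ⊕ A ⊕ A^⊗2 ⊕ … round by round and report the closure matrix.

D(0):
  [0, 6, 5]
  [5, 0, ∞]
  [3, 19, 0]
D(1):
  [0, 6, 5]
  [5, 0, 10]
  [3, 9, 0]
D(2):
  [0, 6, 5]
  [5, 0, 10]
  [3, 9, 0]
D(3):
  [0, 6, 5]
  [5, 0, 10]
  [3, 9, 0]
Answer: A* = [[0, 6, 5], [5, 0, 10], [3, 9, 0]]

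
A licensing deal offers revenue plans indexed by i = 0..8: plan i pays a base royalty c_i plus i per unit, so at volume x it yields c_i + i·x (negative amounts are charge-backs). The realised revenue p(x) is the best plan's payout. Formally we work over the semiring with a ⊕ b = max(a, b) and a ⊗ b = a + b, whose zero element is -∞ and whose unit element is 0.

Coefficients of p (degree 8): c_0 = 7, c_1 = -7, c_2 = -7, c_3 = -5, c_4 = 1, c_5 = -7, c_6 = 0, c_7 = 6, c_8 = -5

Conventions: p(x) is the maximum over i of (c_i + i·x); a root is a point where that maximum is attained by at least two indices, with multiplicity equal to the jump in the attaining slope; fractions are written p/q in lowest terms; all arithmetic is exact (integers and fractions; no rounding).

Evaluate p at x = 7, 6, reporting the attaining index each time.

p(7) = max(7+0·7=7, -7+1·7=0, -7+2·7=7, -5+3·7=16, 1+4·7=29, -7+5·7=28, 0+6·7=42, 6+7·7=55, -5+8·7=51) = 55 (attained by i=7)
p(6) = max(7+0·6=7, -7+1·6=-1, -7+2·6=5, -5+3·6=13, 1+4·6=25, -7+5·6=23, 0+6·6=36, 6+7·6=48, -5+8·6=43) = 48 (attained by i=7)
Answer: p(7) = 55; p(6) = 48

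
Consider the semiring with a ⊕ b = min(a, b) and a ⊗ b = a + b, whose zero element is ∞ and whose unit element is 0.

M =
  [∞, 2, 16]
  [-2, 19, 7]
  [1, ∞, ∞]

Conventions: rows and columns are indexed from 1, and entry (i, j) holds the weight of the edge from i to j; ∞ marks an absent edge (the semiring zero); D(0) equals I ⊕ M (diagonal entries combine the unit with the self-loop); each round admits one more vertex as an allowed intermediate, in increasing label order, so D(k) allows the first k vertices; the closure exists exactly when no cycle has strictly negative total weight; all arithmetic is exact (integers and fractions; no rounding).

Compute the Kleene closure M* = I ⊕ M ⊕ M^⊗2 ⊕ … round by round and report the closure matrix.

D(0):
  [0, 2, 16]
  [-2, 0, 7]
  [1, ∞, 0]
D(1):
  [0, 2, 16]
  [-2, 0, 7]
  [1, 3, 0]
D(2):
  [0, 2, 9]
  [-2, 0, 7]
  [1, 3, 0]
D(3):
  [0, 2, 9]
  [-2, 0, 7]
  [1, 3, 0]
Answer: M* = [[0, 2, 9], [-2, 0, 7], [1, 3, 0]]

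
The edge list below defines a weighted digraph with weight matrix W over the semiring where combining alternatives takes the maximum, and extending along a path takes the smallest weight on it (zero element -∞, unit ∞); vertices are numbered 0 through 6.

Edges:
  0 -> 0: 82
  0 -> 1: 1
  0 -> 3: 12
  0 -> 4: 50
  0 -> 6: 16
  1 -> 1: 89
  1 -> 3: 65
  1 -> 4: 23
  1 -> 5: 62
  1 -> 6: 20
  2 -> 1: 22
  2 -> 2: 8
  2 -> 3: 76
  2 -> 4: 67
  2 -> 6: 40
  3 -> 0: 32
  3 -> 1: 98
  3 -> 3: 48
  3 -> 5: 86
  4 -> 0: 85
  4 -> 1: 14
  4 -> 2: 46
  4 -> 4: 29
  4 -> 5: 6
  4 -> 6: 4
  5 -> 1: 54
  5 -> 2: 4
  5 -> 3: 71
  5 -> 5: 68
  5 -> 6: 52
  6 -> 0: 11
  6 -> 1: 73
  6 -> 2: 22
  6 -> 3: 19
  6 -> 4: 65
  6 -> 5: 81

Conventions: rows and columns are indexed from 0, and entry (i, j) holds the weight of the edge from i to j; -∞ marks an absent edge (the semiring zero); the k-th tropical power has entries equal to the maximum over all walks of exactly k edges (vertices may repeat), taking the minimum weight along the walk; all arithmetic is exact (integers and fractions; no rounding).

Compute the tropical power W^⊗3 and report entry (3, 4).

W^⊗2:
  [82, 16, 46, 16, 50, 16, 16]
  [32, 89, 23, 65, 23, 65, 52]
  [67, 76, 46, 48, 40, 76, 20]
  [32, 89, 4, 71, 32, 68, 52]
  [82, 22, 29, 46, 50, 14, 40]
  [32, 71, 22, 68, 52, 71, 52]
  [65, 73, 46, 71, 29, 68, 52]
W^⊗3:
  [82, 22, 46, 46, 50, 16, 40]
  [32, 89, 23, 65, 52, 65, 52]
  [67, 76, 40, 71, 50, 68, 52]
  [32, 89, 32, 68, 52, 71, 52]
  [82, 46, 46, 46, 50, 46, 29]
  [52, 71, 46, 71, 52, 68, 52]
  [65, 73, 29, 68, 52, 71, 52]
Key observation: the optimum is the walk 3->5->6->4, with weight 86 min 52 min 65 = 52.
Optimal value attained by: walk 3->5->6->4.
Answer: (W^⊗3)[3][4] = 52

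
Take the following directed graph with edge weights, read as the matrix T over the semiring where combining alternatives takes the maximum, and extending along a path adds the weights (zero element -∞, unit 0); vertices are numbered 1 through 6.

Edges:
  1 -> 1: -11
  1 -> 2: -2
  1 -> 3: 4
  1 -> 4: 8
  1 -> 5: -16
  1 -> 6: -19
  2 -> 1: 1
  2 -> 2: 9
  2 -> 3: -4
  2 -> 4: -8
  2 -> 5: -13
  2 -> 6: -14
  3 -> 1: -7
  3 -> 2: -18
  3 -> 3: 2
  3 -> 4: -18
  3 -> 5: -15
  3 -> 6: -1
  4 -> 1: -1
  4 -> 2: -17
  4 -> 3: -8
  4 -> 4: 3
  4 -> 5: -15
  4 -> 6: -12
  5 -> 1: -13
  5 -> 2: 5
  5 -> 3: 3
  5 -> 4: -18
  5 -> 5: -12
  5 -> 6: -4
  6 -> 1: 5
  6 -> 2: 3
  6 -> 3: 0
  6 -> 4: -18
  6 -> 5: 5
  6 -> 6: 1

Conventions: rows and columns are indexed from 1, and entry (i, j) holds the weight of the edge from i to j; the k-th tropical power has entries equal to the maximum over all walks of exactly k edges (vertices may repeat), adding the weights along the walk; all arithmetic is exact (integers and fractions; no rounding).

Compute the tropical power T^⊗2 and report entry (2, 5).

T^⊗2:
  [7, 7, 6, 11, -7, 3]
  [10, 18, 5, 9, -4, -5]
  [4, 2, 4, 1, 4, 1]
  [2, -3, 3, 7, -7, -9]
  [6, 14, 5, -3, 1, 2]
  [6, 12, 9, 13, 6, 2]
Key observation: the optimum is the walk 2->2->5, with weight 9 + (-13) = -4.
Optimal value attained by: walk 2->2->5.
Answer: (T^⊗2)[2][5] = -4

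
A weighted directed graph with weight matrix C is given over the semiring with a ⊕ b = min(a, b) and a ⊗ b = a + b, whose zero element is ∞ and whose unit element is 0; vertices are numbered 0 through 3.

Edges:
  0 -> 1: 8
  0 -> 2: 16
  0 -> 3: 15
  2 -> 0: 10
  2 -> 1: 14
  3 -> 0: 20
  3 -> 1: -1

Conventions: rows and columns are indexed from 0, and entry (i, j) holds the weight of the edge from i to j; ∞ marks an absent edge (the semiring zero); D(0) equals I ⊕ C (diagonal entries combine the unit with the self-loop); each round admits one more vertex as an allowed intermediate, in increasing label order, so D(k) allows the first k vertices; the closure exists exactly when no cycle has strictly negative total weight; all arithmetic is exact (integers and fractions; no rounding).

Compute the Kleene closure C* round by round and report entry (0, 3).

D(0):
  [0, 8, 16, 15]
  [∞, 0, ∞, ∞]
  [10, 14, 0, ∞]
  [20, -1, ∞, 0]
D(1):
  [0, 8, 16, 15]
  [∞, 0, ∞, ∞]
  [10, 14, 0, 25]
  [20, -1, 36, 0]
D(2):
  [0, 8, 16, 15]
  [∞, 0, ∞, ∞]
  [10, 14, 0, 25]
  [20, -1, 36, 0]
D(3):
  [0, 8, 16, 15]
  [∞, 0, ∞, ∞]
  [10, 14, 0, 25]
  [20, -1, 36, 0]
D(4):
  [0, 8, 16, 15]
  [∞, 0, ∞, ∞]
  [10, 14, 0, 25]
  [20, -1, 36, 0]
Answer: C*[0][3] = 15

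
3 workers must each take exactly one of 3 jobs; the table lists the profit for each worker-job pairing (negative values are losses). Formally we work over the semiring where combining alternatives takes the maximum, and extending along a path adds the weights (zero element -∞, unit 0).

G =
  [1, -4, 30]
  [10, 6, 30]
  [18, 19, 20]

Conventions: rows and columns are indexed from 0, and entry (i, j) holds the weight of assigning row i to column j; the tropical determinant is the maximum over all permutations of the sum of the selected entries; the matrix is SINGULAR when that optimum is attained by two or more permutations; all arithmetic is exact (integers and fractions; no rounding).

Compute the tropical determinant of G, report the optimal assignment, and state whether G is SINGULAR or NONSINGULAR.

σ = (0, 1, 2): 1 + 6 + 20 = 27
σ = (0, 2, 1): 1 + 30 + 19 = 50
σ = (1, 0, 2): (-4) + 10 + 20 = 26
σ = (1, 2, 0): (-4) + 30 + 18 = 44
σ = (2, 0, 1): 30 + 10 + 19 = 59
σ = (2, 1, 0): 30 + 6 + 18 = 54
Optimal value attained by: σ = (2, 0, 1).
Answer: det⊕(G) = 59; verdict: NONSINGULAR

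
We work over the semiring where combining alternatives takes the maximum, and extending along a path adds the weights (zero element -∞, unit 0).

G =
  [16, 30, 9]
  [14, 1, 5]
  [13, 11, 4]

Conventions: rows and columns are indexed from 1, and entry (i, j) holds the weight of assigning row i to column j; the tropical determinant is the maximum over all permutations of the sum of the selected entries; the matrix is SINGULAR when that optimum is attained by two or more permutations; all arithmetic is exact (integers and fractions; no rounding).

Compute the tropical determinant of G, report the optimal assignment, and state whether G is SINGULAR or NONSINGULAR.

σ = (1, 2, 3): 16 + 1 + 4 = 21
σ = (1, 3, 2): 16 + 5 + 11 = 32
σ = (2, 1, 3): 30 + 14 + 4 = 48
σ = (2, 3, 1): 30 + 5 + 13 = 48
σ = (3, 1, 2): 9 + 14 + 11 = 34
σ = (3, 2, 1): 9 + 1 + 13 = 23
Optimal value attained by: σ = (2, 1, 3).
Answer: det⊕(G) = 48; verdict: SINGULAR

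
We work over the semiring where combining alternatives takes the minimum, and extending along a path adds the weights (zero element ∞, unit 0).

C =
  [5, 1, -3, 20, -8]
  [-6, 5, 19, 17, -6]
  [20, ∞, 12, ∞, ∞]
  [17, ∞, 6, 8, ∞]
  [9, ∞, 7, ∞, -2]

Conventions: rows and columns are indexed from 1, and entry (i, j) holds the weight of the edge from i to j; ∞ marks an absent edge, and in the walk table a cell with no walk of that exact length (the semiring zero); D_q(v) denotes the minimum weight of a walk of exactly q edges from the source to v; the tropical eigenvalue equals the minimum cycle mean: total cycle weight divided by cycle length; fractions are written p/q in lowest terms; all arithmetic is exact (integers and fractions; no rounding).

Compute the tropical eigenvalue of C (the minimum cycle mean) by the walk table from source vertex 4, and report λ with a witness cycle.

q=0: [∞, ∞, ∞, 0, ∞]
q=1: [17, ∞, 6, 8, ∞]
q=2: [22, 18, 14, 16, 9]
q=3: [12, 23, 16, 24, 7]
q=4: [16, 13, 9, 32, 4]
q=5: [7, 17, 11, 30, 2]
Optimal cycle mean attained by: cycle 1->2->1, total 1 + (-6), length 2.
Answer: λ = -5/2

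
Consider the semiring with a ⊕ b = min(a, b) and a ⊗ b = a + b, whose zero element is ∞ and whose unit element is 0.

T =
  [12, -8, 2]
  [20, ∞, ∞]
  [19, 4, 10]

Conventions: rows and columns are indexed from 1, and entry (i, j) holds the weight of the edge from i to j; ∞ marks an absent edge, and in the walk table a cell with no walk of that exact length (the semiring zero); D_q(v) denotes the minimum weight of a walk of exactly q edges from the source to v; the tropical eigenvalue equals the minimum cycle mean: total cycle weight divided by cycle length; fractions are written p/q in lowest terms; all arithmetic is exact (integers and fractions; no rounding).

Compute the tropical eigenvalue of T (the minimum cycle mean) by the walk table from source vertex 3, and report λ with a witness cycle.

q=0: [∞, ∞, 0]
q=1: [19, 4, 10]
q=2: [24, 11, 20]
q=3: [31, 16, 26]
Optimal cycle mean attained by: cycle 1->2->1, total (-8) + 20, length 2.
Answer: λ = 6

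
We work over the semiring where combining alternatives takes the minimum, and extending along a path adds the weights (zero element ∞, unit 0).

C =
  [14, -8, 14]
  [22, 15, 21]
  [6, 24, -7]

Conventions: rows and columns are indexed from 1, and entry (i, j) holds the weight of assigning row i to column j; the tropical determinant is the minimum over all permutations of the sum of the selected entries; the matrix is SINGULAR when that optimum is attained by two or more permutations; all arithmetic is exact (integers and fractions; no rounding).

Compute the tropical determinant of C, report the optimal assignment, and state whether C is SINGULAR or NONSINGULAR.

σ = (1, 2, 3): 14 + 15 + (-7) = 22
σ = (1, 3, 2): 14 + 21 + 24 = 59
σ = (2, 1, 3): (-8) + 22 + (-7) = 7
σ = (2, 3, 1): (-8) + 21 + 6 = 19
σ = (3, 1, 2): 14 + 22 + 24 = 60
σ = (3, 2, 1): 14 + 15 + 6 = 35
Optimal value attained by: σ = (2, 1, 3).
Answer: det⊕(C) = 7; verdict: NONSINGULAR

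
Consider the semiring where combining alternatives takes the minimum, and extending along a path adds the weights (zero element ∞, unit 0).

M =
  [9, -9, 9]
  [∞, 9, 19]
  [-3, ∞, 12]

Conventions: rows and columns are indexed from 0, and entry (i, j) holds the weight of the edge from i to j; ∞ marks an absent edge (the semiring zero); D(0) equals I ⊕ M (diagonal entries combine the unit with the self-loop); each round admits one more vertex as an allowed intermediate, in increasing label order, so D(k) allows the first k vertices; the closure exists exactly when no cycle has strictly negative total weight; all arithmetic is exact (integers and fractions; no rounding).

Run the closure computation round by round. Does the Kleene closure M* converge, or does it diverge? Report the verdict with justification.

D(0):
  [0, -9, 9]
  [∞, 0, 19]
  [-3, ∞, 0]
D(1):
  [0, -9, 9]
  [∞, 0, 19]
  [-3, -12, 0]
D(2):
  [0, -9, 9]
  [∞, 0, 19]
  [-3, -12, 0]
D(3):
  [0, -9, 9]
  [16, 0, 19]
  [-3, -12, 0]
Key observation: every diagonal entry stays at the unit through all rounds, so no improving cycle exists.
Answer: CONVERGES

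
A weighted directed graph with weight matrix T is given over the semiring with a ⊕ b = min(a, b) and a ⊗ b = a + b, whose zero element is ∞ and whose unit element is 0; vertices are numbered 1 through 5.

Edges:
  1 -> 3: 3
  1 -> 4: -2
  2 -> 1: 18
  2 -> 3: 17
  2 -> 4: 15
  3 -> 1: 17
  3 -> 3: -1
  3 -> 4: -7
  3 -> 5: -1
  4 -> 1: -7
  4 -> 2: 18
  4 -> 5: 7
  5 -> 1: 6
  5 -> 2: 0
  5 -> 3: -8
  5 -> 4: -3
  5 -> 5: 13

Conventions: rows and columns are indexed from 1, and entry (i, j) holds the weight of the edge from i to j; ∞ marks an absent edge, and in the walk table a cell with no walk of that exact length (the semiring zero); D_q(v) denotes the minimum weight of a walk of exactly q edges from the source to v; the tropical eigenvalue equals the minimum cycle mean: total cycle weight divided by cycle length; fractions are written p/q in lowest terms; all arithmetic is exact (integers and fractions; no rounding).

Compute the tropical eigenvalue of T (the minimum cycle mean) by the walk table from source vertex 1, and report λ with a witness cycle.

q=0: [0, ∞, ∞, ∞, ∞]
q=1: [∞, ∞, 3, -2, ∞]
q=2: [-9, 16, 2, -4, 2]
q=3: [-11, 2, -6, -11, 1]
q=4: [-18, 1, -8, -13, -7]
q=5: [-20, -7, -15, -20, -9]
Optimal cycle mean attained by: cycle 1->4->1, total (-2) + (-7), length 2.
Answer: λ = -9/2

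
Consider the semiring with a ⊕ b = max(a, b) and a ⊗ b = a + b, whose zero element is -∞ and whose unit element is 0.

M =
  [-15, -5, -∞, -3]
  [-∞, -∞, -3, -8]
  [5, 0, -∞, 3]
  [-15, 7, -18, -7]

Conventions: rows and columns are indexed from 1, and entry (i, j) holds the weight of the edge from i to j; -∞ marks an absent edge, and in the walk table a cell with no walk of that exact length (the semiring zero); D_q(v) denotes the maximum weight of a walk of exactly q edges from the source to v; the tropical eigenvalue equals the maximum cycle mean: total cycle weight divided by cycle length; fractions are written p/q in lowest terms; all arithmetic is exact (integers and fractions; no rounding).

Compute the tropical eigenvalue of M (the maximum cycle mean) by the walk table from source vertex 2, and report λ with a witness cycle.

q=0: [-∞, 0, -∞, -∞]
q=1: [-∞, -∞, -3, -8]
q=2: [2, -1, -26, 0]
q=3: [-13, 7, -4, -1]
q=4: [1, 6, 4, -1]
Optimal cycle mean attained by: cycle 2->3->4->2, total (-3) + 3 + 7, length 3.
Answer: λ = 7/3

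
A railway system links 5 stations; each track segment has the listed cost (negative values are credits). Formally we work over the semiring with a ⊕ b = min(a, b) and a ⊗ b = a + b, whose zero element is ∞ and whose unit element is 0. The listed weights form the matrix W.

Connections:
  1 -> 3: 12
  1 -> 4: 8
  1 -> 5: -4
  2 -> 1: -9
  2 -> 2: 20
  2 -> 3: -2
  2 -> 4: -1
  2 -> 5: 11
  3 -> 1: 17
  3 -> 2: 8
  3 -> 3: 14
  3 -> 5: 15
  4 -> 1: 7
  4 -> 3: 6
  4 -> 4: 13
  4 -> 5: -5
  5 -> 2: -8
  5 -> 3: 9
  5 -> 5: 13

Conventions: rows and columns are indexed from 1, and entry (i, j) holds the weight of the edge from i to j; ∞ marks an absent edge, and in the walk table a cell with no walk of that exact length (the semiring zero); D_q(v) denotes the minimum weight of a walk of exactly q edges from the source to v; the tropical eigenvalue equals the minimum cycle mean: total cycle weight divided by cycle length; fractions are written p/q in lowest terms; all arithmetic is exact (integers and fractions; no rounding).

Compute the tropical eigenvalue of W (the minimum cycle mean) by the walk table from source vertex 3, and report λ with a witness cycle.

q=0: [∞, ∞, 0, ∞, ∞]
q=1: [17, 8, 14, ∞, 15]
q=2: [-1, 7, 6, 7, 13]
q=3: [-2, 5, 5, 6, -5]
q=4: [-4, -13, 3, 4, -6]
q=5: [-22, -14, -15, -14, -8]
Optimal cycle mean attained by: cycle 1->5->2->1, total (-4) + (-8) + (-9), length 3.
Answer: λ = -7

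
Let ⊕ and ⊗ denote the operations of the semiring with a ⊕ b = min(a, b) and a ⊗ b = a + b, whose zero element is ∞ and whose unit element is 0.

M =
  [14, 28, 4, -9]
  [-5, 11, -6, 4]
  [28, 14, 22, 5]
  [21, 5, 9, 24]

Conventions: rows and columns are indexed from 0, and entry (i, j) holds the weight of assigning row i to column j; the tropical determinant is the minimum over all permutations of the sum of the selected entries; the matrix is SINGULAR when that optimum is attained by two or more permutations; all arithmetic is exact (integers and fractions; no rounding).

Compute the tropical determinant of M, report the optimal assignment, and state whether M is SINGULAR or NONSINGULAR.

σ = (0, 1, 2, 3): 14 + 11 + 22 + 24 = 71
σ = (0, 1, 3, 2): 14 + 11 + 5 + 9 = 39
σ = (0, 2, 1, 3): 14 + (-6) + 14 + 24 = 46
σ = (0, 2, 3, 1): 14 + (-6) + 5 + 5 = 18
σ = (0, 3, 1, 2): 14 + 4 + 14 + 9 = 41
σ = (0, 3, 2, 1): 14 + 4 + 22 + 5 = 45
σ = (1, 0, 2, 3): 28 + (-5) + 22 + 24 = 69
σ = (1, 0, 3, 2): 28 + (-5) + 5 + 9 = 37
σ = (1, 2, 0, 3): 28 + (-6) + 28 + 24 = 74
σ = (1, 2, 3, 0): 28 + (-6) + 5 + 21 = 48
σ = (1, 3, 0, 2): 28 + 4 + 28 + 9 = 69
σ = (1, 3, 2, 0): 28 + 4 + 22 + 21 = 75
σ = (2, 0, 1, 3): 4 + (-5) + 14 + 24 = 37
σ = (2, 0, 3, 1): 4 + (-5) + 5 + 5 = 9
σ = (2, 1, 0, 3): 4 + 11 + 28 + 24 = 67
σ = (2, 1, 3, 0): 4 + 11 + 5 + 21 = 41
σ = (2, 3, 0, 1): 4 + 4 + 28 + 5 = 41
σ = (2, 3, 1, 0): 4 + 4 + 14 + 21 = 43
σ = (3, 0, 1, 2): (-9) + (-5) + 14 + 9 = 9
σ = (3, 0, 2, 1): (-9) + (-5) + 22 + 5 = 13
σ = (3, 1, 0, 2): (-9) + 11 + 28 + 9 = 39
σ = (3, 1, 2, 0): (-9) + 11 + 22 + 21 = 45
σ = (3, 2, 0, 1): (-9) + (-6) + 28 + 5 = 18
σ = (3, 2, 1, 0): (-9) + (-6) + 14 + 21 = 20
Optimal value attained by: σ = (2, 0, 3, 1).
Answer: det⊕(M) = 9; verdict: SINGULAR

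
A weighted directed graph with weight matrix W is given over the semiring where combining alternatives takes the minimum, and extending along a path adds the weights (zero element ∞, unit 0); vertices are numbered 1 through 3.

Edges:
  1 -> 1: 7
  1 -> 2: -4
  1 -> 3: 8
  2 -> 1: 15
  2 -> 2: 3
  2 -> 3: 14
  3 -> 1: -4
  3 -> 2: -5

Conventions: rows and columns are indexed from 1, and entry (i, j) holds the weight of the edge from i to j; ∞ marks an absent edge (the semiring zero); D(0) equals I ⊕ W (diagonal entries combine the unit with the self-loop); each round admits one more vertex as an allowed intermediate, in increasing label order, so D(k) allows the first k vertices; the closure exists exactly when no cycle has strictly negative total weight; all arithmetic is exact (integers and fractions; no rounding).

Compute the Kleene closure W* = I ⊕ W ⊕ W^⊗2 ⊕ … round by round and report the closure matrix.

D(0):
  [0, -4, 8]
  [15, 0, 14]
  [-4, -5, 0]
D(1):
  [0, -4, 8]
  [15, 0, 14]
  [-4, -8, 0]
D(2):
  [0, -4, 8]
  [15, 0, 14]
  [-4, -8, 0]
D(3):
  [0, -4, 8]
  [10, 0, 14]
  [-4, -8, 0]
Answer: W* = [[0, -4, 8], [10, 0, 14], [-4, -8, 0]]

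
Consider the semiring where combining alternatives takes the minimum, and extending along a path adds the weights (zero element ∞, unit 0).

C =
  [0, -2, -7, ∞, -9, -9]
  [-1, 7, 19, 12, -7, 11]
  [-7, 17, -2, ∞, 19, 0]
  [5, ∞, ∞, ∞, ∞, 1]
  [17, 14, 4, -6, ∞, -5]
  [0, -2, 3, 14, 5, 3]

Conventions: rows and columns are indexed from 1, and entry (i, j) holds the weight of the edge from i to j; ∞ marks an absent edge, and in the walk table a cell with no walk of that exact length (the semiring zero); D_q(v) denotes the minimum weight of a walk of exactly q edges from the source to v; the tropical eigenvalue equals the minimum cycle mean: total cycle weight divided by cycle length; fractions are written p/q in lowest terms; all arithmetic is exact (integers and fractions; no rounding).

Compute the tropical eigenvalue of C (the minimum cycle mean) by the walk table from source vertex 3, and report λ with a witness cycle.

q=0: [∞, ∞, 0, ∞, ∞, ∞]
q=1: [-7, 17, -2, ∞, 19, 0]
q=2: [-9, -9, -14, 13, -16, -16]
q=3: [-21, -18, -16, -22, -18, -21]
q=4: [-23, -23, -28, -24, -30, -30]
q=5: [-35, -32, -30, -36, -32, -35]
q=6: [-37, -37, -42, -38, -44, -44]
Optimal cycle mean attained by: cycle 1->3->1, total (-7) + (-7), length 2.
Answer: λ = -7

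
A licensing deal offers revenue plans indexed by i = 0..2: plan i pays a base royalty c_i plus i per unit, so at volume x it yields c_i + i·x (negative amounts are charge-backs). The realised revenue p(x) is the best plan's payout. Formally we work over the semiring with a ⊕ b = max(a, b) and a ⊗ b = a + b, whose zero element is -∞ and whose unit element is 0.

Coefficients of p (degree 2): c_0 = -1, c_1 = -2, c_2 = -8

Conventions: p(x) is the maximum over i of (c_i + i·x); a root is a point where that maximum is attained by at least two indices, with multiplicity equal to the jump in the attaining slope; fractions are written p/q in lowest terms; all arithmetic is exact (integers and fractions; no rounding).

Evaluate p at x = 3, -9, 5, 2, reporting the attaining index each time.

p(3) = max(-1+0·3=-1, -2+1·3=1, -8+2·3=-2) = 1 (attained by i=1)
p(-9) = max(-1+0·(-9)=-1, -2+1·(-9)=-11, -8+2·(-9)=-26) = -1 (attained by i=0)
p(5) = max(-1+0·5=-1, -2+1·5=3, -8+2·5=2) = 3 (attained by i=1)
p(2) = max(-1+0·2=-1, -2+1·2=0, -8+2·2=-4) = 0 (attained by i=1)
Answer: p(3) = 1; p(-9) = -1; p(5) = 3; p(2) = 0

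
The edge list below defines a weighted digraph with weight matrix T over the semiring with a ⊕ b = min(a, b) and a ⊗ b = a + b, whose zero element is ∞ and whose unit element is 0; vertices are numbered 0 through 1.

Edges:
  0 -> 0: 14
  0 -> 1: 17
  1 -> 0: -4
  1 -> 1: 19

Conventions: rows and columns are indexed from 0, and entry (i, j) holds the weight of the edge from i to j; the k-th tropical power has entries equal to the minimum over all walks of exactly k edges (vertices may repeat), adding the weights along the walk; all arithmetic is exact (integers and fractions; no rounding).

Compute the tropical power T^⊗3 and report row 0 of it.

T^⊗2:
  [13, 31]
  [10, 13]
T^⊗3:
  [27, 30]
  [9, 27]
Answer: row 0 of T^⊗3 = [27, 30]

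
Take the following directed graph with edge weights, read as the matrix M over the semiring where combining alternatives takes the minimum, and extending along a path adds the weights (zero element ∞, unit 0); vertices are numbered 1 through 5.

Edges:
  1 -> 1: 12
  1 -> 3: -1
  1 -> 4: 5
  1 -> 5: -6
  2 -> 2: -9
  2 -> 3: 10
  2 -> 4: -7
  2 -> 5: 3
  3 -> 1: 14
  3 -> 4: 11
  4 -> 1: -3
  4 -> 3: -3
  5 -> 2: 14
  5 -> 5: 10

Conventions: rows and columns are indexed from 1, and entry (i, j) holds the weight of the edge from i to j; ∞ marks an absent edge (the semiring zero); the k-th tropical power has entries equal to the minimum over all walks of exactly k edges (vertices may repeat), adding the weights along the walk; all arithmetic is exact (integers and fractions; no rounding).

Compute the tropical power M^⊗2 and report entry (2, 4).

M^⊗2:
  [2, 8, 2, 10, 4]
  [-10, -18, -10, -16, -6]
  [8, ∞, 8, 19, 8]
  [9, ∞, -4, 2, -9]
  [∞, 5, 24, 7, 17]
Key observation: the optimum is the walk 2->2->4, with weight (-9) + (-7) = -16.
Optimal value attained by: walk 2->2->4.
Answer: (M^⊗2)[2][4] = -16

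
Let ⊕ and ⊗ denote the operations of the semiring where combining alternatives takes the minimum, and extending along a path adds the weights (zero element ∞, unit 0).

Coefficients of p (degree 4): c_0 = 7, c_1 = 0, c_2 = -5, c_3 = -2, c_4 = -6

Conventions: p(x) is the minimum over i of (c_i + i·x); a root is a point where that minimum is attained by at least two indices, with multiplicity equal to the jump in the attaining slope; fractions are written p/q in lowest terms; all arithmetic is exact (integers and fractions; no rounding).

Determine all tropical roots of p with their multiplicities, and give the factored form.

hull edge (i=0, c=7) to (i=1, c=0): slope -7, span 1
hull edge (i=1, c=0) to (i=2, c=-5): slope -5, span 1
hull edge (i=2, c=-5) to (i=4, c=-6): slope -1/2, span 2
Factored form: p(x) = -6 ⊗ (x ⊕ 1/2) ⊗ (x ⊕ 1/2) ⊗ (x ⊕ 5) ⊗ (x ⊕ 7)
Answer: roots = 1/2 (mult 2), 5 (mult 1), 7 (mult 1)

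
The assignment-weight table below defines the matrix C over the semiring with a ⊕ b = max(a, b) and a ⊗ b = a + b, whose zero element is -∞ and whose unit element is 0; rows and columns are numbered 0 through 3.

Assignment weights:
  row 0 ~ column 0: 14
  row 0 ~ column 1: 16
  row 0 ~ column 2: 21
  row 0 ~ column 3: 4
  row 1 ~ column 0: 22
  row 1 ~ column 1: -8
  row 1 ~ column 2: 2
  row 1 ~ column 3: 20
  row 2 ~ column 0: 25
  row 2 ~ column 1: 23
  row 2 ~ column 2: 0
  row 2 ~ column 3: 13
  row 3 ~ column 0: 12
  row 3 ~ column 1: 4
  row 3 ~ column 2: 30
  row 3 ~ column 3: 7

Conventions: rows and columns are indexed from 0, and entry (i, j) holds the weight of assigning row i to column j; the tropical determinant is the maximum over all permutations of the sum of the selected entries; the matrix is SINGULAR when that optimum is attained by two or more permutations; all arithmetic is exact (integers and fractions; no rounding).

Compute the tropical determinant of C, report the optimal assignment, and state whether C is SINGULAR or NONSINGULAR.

σ = (0, 1, 2, 3): 14 + (-8) + 0 + 7 = 13
σ = (0, 1, 3, 2): 14 + (-8) + 13 + 30 = 49
σ = (0, 2, 1, 3): 14 + 2 + 23 + 7 = 46
σ = (0, 2, 3, 1): 14 + 2 + 13 + 4 = 33
σ = (0, 3, 1, 2): 14 + 20 + 23 + 30 = 87
σ = (0, 3, 2, 1): 14 + 20 + 0 + 4 = 38
σ = (1, 0, 2, 3): 16 + 22 + 0 + 7 = 45
σ = (1, 0, 3, 2): 16 + 22 + 13 + 30 = 81
σ = (1, 2, 0, 3): 16 + 2 + 25 + 7 = 50
σ = (1, 2, 3, 0): 16 + 2 + 13 + 12 = 43
σ = (1, 3, 0, 2): 16 + 20 + 25 + 30 = 91
σ = (1, 3, 2, 0): 16 + 20 + 0 + 12 = 48
σ = (2, 0, 1, 3): 21 + 22 + 23 + 7 = 73
σ = (2, 0, 3, 1): 21 + 22 + 13 + 4 = 60
σ = (2, 1, 0, 3): 21 + (-8) + 25 + 7 = 45
σ = (2, 1, 3, 0): 21 + (-8) + 13 + 12 = 38
σ = (2, 3, 0, 1): 21 + 20 + 25 + 4 = 70
σ = (2, 3, 1, 0): 21 + 20 + 23 + 12 = 76
σ = (3, 0, 1, 2): 4 + 22 + 23 + 30 = 79
σ = (3, 0, 2, 1): 4 + 22 + 0 + 4 = 30
σ = (3, 1, 0, 2): 4 + (-8) + 25 + 30 = 51
σ = (3, 1, 2, 0): 4 + (-8) + 0 + 12 = 8
σ = (3, 2, 0, 1): 4 + 2 + 25 + 4 = 35
σ = (3, 2, 1, 0): 4 + 2 + 23 + 12 = 41
Optimal value attained by: σ = (1, 3, 0, 2).
Answer: det⊕(C) = 91; verdict: NONSINGULAR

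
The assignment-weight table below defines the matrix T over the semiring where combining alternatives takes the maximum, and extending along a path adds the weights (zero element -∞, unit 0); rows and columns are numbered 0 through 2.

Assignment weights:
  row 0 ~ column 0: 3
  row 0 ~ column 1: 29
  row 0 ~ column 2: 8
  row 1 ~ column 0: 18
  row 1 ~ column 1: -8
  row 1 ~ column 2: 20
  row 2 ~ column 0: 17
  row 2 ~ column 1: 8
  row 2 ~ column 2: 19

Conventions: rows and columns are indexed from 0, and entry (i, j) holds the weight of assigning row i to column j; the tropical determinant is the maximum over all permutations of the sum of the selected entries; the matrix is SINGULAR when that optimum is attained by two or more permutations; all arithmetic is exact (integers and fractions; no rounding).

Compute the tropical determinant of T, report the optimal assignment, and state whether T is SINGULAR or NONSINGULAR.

σ = (0, 1, 2): 3 + (-8) + 19 = 14
σ = (0, 2, 1): 3 + 20 + 8 = 31
σ = (1, 0, 2): 29 + 18 + 19 = 66
σ = (1, 2, 0): 29 + 20 + 17 = 66
σ = (2, 0, 1): 8 + 18 + 8 = 34
σ = (2, 1, 0): 8 + (-8) + 17 = 17
Optimal value attained by: σ = (1, 0, 2).
Answer: det⊕(T) = 66; verdict: SINGULAR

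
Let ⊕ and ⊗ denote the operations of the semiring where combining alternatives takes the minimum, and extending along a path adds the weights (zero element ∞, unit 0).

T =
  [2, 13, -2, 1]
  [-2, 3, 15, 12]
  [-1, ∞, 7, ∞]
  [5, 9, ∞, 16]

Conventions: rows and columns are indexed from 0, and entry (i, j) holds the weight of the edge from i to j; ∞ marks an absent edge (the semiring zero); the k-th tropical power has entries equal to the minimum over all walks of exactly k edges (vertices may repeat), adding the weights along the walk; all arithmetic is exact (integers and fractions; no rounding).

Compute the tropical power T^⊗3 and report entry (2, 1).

T^⊗2:
  [-3, 10, 0, 3]
  [0, 6, -4, -1]
  [1, 12, -3, 0]
  [7, 12, 3, 6]
T^⊗3:
  [-1, 10, -5, -2]
  [-5, 8, -2, 1]
  [-4, 9, -1, 2]
  [2, 15, 5, 8]
Key observation: the optimum is the walk 2->0->3->1, with weight (-1) + 1 + 9 = 9.
Optimal value attained by: walk 2->0->3->1.
Answer: (T^⊗3)[2][1] = 9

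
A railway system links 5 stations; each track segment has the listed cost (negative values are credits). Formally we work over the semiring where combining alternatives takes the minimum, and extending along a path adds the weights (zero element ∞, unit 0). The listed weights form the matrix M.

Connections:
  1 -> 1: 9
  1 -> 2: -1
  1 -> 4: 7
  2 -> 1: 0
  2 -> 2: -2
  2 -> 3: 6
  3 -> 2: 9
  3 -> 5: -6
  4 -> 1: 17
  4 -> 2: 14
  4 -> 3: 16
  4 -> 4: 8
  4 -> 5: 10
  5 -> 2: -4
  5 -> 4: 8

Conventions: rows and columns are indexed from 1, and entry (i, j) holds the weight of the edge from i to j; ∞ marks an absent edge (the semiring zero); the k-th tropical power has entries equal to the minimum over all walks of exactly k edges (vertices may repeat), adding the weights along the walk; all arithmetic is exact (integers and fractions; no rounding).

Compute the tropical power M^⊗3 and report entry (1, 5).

M^⊗2:
  [-1, -3, 5, 15, 17]
  [-2, -4, 4, 7, 0]
  [9, -10, 15, 2, ∞]
  [14, 6, 20, 16, 10]
  [-4, -6, 2, 16, 18]
M^⊗3:
  [-3, -5, 3, 6, -1]
  [-4, -6, 2, 5, -2]
  [-10, -12, -4, 10, 9]
  [6, 4, 12, 18, 14]
  [-6, -8, 0, 3, -4]
Key observation: the optimum is the walk 1->2->3->5, with weight (-1) + 6 + (-6) = -1.
Optimal value attained by: walk 1->2->3->5.
Answer: (M^⊗3)[1][5] = -1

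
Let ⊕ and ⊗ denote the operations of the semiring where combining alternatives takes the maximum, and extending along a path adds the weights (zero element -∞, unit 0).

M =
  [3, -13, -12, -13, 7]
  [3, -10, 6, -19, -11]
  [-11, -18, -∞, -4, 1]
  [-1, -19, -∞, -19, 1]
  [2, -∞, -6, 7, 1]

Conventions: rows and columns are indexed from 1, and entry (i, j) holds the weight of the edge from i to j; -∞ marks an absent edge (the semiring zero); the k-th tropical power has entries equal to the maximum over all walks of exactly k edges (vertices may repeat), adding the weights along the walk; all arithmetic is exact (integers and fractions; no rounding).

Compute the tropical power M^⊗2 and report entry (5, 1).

M^⊗2:
  [9, -10, 1, 14, 10]
  [6, -10, -4, 2, 10]
  [3, -23, -5, 8, 2]
  [3, -14, -5, 8, 6]
  [6, -11, -5, 8, 9]
Key observation: the optimum is the walk 5->4->1, with weight 7 + (-1) = 6.
Optimal value attained by: walk 5->4->1.
Answer: (M^⊗2)[5][1] = 6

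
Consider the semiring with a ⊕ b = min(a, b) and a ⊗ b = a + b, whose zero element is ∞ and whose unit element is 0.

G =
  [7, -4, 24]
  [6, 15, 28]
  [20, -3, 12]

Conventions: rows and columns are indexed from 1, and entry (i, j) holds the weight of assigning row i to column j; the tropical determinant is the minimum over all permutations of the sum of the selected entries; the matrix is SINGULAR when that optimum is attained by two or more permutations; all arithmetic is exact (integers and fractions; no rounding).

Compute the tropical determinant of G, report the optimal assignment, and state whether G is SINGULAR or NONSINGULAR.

σ = (1, 2, 3): 7 + 15 + 12 = 34
σ = (1, 3, 2): 7 + 28 + (-3) = 32
σ = (2, 1, 3): (-4) + 6 + 12 = 14
σ = (2, 3, 1): (-4) + 28 + 20 = 44
σ = (3, 1, 2): 24 + 6 + (-3) = 27
σ = (3, 2, 1): 24 + 15 + 20 = 59
Optimal value attained by: σ = (2, 1, 3).
Answer: det⊕(G) = 14; verdict: NONSINGULAR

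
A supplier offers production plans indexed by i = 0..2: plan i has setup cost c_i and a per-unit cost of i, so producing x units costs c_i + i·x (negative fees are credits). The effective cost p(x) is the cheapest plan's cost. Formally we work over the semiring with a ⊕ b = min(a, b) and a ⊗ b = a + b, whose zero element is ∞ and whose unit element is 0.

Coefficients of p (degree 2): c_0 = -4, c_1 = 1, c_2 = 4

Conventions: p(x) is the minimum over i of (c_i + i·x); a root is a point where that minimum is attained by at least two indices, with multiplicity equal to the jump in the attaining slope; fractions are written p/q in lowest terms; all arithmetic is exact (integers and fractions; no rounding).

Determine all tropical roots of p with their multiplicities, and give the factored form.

hull edge (i=0, c=-4) to (i=2, c=4): slope 4, span 2
Factored form: p(x) = 4 ⊗ (x ⊕ (-4)) ⊗ (x ⊕ (-4))
Answer: roots = -4 (mult 2)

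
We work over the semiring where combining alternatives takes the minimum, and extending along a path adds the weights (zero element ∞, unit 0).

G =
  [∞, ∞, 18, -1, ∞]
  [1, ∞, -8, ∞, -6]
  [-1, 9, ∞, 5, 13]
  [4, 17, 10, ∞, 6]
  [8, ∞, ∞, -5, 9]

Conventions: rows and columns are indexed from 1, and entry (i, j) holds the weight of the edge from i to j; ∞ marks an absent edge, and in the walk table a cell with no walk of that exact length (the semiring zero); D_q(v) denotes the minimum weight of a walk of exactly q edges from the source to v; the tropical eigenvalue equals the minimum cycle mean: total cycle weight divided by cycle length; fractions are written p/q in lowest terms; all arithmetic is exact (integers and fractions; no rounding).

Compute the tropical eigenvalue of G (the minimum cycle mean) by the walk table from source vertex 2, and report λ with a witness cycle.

q=0: [∞, 0, ∞, ∞, ∞]
q=1: [1, ∞, -8, ∞, -6]
q=2: [-9, 1, 19, -11, 3]
q=3: [-7, 6, -7, -10, -5]
q=4: [-8, 2, -2, -10, -4]
q=5: [-6, 7, -6, -9, -4]
Optimal cycle mean attained by: cycle 2->3->2, total (-8) + 9, length 2.
Answer: λ = 1/2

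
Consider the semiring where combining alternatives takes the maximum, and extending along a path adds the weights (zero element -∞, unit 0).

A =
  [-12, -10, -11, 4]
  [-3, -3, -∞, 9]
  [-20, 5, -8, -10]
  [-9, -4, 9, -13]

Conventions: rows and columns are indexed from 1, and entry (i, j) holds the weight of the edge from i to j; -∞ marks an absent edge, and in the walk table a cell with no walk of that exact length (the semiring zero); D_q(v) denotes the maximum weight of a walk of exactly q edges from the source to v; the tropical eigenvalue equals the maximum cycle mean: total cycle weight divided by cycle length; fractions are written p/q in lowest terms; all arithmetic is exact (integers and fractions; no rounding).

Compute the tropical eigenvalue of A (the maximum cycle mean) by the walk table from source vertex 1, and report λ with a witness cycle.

q=0: [0, -∞, -∞, -∞]
q=1: [-12, -10, -11, 4]
q=2: [-5, 0, 13, -1]
q=3: [-3, 18, 8, 9]
q=4: [15, 15, 18, 27]
Optimal cycle mean attained by: cycle 2->4->3->2, total 9 + 9 + 5, length 3.
Answer: λ = 23/3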